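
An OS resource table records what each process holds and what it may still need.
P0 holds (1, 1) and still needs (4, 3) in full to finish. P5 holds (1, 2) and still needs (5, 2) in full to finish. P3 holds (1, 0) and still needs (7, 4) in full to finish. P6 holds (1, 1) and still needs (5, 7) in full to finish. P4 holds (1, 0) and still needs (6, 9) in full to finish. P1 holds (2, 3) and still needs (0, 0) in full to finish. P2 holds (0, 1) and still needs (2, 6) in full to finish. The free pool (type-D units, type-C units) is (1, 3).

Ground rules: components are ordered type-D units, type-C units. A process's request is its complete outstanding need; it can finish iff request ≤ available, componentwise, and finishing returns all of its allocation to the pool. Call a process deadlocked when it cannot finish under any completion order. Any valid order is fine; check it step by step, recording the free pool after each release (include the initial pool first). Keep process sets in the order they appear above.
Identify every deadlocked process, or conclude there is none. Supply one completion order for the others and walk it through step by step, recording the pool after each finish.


Deadlocked set: P0, P5, P3, P6 and P4.
Key observation: even finishing P1, P2 leaves just (3, 7) free — too little type-D units for any of the remaining processes.
The rest can finish in the order P1, P2. Walking it through:
  pool = (1, 3)
  P1: need (0, 0) fits (1, 3); releases (2, 3), pool now (3, 6)
  P2: need (2, 6) fits (3, 6); releases (0, 1), pool now (3, 7)
The stuck group stays short no matter what:
  P0 still needs (4, 3) but only (3, 7) is free — short on type-D units
  P5 still needs (5, 2) but only (3, 7) is free — short on type-D units
  P3 still needs (7, 4) but only (3, 7) is free — short on type-D units
  P6 still needs (5, 7) but only (3, 7) is free — short on type-D units
  P4 still needs (6, 9) but only (3, 7) is free — short on type-D units and type-C units


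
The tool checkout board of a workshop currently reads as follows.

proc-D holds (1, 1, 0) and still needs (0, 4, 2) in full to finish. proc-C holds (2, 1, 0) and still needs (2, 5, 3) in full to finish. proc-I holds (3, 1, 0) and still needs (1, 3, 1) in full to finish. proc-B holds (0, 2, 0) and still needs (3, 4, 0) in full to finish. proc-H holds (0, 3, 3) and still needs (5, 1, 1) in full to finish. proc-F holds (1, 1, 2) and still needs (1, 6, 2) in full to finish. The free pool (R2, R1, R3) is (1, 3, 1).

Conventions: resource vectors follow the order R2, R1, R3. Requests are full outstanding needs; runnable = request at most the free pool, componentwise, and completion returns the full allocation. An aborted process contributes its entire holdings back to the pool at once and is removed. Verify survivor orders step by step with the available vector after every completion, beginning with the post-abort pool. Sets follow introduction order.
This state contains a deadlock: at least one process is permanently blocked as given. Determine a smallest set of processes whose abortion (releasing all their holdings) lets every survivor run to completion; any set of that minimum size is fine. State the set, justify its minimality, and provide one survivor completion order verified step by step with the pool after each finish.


Abort proc-C.
Key observation: proc-H had no path to completion before; after the abort of proc-C ((2, 1, 0) returned), step 2 is where it fits.
Why nothing smaller works: aborting no one leaves the state deadlocked as given.
The survivors complete as proc-I, proc-H, proc-D, proc-B, proc-F. Walking it through (starting from the post-abort pool):
  pool = (3, 4, 1)
  proc-I needs (1, 3, 1) <= (3, 4, 1) -> finishes; pool += (3, 1, 0) = (6, 5, 1)
  proc-H needs (5, 1, 1) <= (6, 5, 1) -> finishes; pool += (0, 3, 3) = (6, 8, 4)
  proc-D needs (0, 4, 2) <= (6, 8, 4) -> finishes; pool += (1, 1, 0) = (7, 9, 4)
  proc-B needs (3, 4, 0) <= (7, 9, 4) -> finishes; pool += (0, 2, 0) = (7, 11, 4)
  proc-F needs (1, 6, 2) <= (7, 11, 4) -> finishes; pool += (1, 1, 2) = (8, 12, 6)


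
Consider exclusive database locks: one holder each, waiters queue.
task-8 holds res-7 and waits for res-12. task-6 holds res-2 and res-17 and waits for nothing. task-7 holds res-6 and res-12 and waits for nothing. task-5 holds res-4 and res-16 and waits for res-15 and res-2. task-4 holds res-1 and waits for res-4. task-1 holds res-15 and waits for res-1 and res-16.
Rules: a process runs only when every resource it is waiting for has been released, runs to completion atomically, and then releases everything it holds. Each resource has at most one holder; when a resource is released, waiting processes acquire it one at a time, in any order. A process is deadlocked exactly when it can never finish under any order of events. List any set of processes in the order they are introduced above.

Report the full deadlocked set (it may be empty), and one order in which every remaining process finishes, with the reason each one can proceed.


Deadlocked: task-5, task-4 and task-1.
Key observation: the waits loop around task-5 -> task-1 -> task-5 with no way out; task-4 is caught in further circular waits.
One completion order for the rest: task-6, task-7, task-8.
Step-by-step check:
  task-6: no waits; runs immediately, freeing res-2 and res-17
  task-7: no waits; runs immediately, freeing res-6 and res-12
  run task-8 (all its waits — res-12 — are resolved); releases res-7


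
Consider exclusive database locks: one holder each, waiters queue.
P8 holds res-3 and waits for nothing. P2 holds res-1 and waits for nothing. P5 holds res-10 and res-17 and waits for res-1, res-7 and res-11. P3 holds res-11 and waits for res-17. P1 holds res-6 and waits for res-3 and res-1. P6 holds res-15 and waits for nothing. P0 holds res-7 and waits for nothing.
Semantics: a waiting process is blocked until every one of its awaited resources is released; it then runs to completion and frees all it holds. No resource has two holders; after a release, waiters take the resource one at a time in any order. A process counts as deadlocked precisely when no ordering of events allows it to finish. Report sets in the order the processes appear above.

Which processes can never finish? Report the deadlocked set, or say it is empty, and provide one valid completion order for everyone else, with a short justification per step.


Deadlocked: P5 and P3.
Key observation: P5 -> P3 -> P5 is a circular wait — nothing in it can go first; no other process is dragged down with it.
A valid finishing order for the others: P2, P0, P8, P6, P1.
Step-by-step check:
  P2 waits on nothing -> runs at once and releases res-1
  P0 waits on nothing -> runs at once and releases res-7
  P8 waits on nothing -> runs at once and releases res-3
  P6 waits on nothing -> runs at once and releases res-15
  P1 waits on res-3 and res-1 — all released -> runs and releases res-6


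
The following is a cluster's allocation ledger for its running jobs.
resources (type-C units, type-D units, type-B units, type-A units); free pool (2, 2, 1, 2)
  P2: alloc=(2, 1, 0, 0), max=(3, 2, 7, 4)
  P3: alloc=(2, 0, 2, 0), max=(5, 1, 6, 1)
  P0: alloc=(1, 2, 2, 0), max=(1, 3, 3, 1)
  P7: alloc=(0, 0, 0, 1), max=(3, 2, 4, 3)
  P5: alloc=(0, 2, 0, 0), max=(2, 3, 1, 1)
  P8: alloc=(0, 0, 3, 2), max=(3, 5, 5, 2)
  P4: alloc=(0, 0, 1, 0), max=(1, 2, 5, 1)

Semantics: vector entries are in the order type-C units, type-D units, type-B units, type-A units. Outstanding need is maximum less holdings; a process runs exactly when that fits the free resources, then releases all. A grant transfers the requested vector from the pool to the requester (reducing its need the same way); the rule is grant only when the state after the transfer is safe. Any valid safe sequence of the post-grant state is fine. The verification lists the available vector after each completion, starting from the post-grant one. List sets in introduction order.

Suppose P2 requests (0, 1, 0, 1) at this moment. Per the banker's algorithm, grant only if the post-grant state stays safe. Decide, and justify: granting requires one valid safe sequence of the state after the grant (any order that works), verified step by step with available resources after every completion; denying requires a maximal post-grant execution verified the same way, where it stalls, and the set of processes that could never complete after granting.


GRANT. The post-grant state is safe; one safe sequence: P0, P5, P8, P4, P3, P7, P2.
Key observation: (2, 1, 1, 1) free after granting still covers P0 first, and each release covers the next.
Step-by-step check of the post-grant state:
  pool = (2, 1, 1, 1)
  P0: need (0, 1, 1, 1) fits (2, 1, 1, 1); releases (1, 2, 2, 0), pool now (3, 3, 3, 1)
  P5: need (2, 1, 1, 1) fits (3, 3, 3, 1); releases (0, 2, 0, 0), pool now (3, 5, 3, 1)
  P8: need (3, 5, 2, 0) fits (3, 5, 3, 1); releases (0, 0, 3, 2), pool now (3, 5, 6, 3)
  P4: need (1, 2, 4, 1) fits (3, 5, 6, 3); releases (0, 0, 1, 0), pool now (3, 5, 7, 3)
  P3: need (3, 1, 4, 1) fits (3, 5, 7, 3); releases (2, 0, 2, 0), pool now (5, 5, 9, 3)
  P7: need (3, 2, 4, 2) fits (5, 5, 9, 3); releases (0, 0, 0, 1), pool now (5, 5, 9, 4)
  P2: need (1, 0, 7, 3) fits (5, 5, 9, 4); releases (2, 2, 0, 1), pool now (7, 7, 9, 5)


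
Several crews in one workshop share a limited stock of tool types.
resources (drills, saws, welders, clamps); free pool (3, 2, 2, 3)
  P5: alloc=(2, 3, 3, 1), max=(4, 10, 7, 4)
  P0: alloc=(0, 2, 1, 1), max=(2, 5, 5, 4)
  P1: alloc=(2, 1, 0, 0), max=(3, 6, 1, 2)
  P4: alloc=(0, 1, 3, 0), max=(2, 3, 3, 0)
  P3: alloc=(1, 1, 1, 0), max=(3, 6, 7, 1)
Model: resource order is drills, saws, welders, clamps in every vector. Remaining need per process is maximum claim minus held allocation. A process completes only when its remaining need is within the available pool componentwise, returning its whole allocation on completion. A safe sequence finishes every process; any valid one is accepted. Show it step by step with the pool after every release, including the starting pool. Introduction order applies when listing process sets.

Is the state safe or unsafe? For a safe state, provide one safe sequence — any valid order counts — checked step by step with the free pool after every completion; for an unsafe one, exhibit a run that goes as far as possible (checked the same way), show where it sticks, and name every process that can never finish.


SAFE — a valid safe sequence is P4, P0, P1, P3, P5.
Key observation: P4 is the earliest step where a requested resource binds exactly: need (2, 2, 0, 0), pool (3, 2, 2, 3) at its turn.
Verifying each step:
  pool = (3, 2, 2, 3)
  P4 needs (2, 2, 0, 0) <= (3, 2, 2, 3) -> finishes; pool += (0, 1, 3, 0) = (3, 3, 5, 3)
  P0 needs (2, 3, 4, 3) <= (3, 3, 5, 3) -> finishes; pool += (0, 2, 1, 1) = (3, 5, 6, 4)
  P1 needs (1, 5, 1, 2) <= (3, 5, 6, 4) -> finishes; pool += (2, 1, 0, 0) = (5, 6, 6, 4)
  P3 needs (2, 5, 6, 1) <= (5, 6, 6, 4) -> finishes; pool += (1, 1, 1, 0) = (6, 7, 7, 4)
  P5 needs (2, 7, 4, 3) <= (6, 7, 7, 4) -> finishes; pool += (2, 3, 3, 1) = (8, 10, 10, 5)


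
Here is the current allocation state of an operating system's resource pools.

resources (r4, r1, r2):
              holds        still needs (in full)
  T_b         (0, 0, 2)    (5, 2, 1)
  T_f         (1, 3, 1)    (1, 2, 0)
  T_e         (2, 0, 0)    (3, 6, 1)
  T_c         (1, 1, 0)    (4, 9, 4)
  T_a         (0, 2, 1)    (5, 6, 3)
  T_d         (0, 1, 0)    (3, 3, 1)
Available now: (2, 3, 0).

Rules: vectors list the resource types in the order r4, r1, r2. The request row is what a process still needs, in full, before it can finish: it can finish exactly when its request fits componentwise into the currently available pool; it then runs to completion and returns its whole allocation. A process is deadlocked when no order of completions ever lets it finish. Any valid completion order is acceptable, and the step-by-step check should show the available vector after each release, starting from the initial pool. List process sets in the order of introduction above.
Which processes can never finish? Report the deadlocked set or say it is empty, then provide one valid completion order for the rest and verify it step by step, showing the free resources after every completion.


The deadlocked set is empty.
Key observation: starting with T_f, each completion frees enough for the next — no one is permanently blocked.
One completion order for the rest: T_f, T_e, T_b, T_d, T_a, T_c. Verifying each step:
  pool = (2, 3, 0)
  T_f: need (1, 2, 0) fits (2, 3, 0); releases (1, 3, 1), pool now (3, 6, 1)
  T_e: need (3, 6, 1) fits (3, 6, 1); releases (2, 0, 0), pool now (5, 6, 1)
  T_b: need (5, 2, 1) fits (5, 6, 1); releases (0, 0, 2), pool now (5, 6, 3)
  T_d: need (3, 3, 1) fits (5, 6, 3); releases (0, 1, 0), pool now (5, 7, 3)
  T_a: need (5, 6, 3) fits (5, 7, 3); releases (0, 2, 1), pool now (5, 9, 4)
  T_c: need (4, 9, 4) fits (5, 9, 4); releases (1, 1, 0), pool now (6, 10, 4)


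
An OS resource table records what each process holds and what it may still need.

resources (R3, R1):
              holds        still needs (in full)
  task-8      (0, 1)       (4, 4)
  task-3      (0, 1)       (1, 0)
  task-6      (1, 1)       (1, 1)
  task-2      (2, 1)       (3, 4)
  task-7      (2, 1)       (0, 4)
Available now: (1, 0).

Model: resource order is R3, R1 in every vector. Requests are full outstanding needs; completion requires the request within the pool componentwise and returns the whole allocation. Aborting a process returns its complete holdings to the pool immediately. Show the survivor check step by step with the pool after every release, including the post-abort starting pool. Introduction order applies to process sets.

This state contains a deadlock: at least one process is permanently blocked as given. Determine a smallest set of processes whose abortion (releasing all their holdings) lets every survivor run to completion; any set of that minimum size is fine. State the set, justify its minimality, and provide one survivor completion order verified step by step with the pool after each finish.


Abort task-8 and task-7.
Key observation: the deadlocked task-2 becomes finishable only because task-8 and task-7 released (2, 2); it completes at step 3 below.
Minimality, checking each single-abort alternative: task-8 alone leaves task-2 blocked (short on R3 and R1); task-3 alone leaves task-8 blocked (short on R3 and R1); task-6 alone leaves task-8 blocked (short on R3 and R1); task-2 alone leaves task-8 blocked (short on R1); task-7 alone leaves task-8 blocked (short on R1).
Survivors finish in the order: task-6, task-3, task-2. Verifying each step (pool after the aborts first):
  pool = (3, 2)
  task-6 needs (1, 1) <= (3, 2) -> finishes; pool += (1, 1) = (4, 3)
  task-3 needs (1, 0) <= (4, 3) -> finishes; pool += (0, 1) = (4, 4)
  task-2 needs (3, 4) <= (4, 4) -> finishes; pool += (2, 1) = (6, 5)


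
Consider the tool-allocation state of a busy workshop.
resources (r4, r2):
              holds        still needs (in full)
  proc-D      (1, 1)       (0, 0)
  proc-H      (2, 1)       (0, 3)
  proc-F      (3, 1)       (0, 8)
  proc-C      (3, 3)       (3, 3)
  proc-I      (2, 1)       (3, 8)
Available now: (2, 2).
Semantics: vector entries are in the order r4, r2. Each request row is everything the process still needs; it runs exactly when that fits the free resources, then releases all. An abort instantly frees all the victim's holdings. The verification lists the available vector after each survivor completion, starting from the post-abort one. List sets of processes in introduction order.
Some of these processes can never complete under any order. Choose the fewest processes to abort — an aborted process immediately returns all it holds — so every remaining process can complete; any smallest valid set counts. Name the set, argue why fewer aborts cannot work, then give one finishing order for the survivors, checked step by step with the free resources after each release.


Minimum abort set: proc-F.
Key observation: before aborting proc-F, proc-I was permanently blocked — no order could ever run it; afterwards it completes at step 4.
No smaller set exists: with zero aborts the deadlock remains.
One survivor order: proc-C, proc-D, proc-H, proc-I. Step-by-step check (post-abort pool first):
  pool = (5, 3)
  proc-C needs (3, 3) <= (5, 3) -> finishes; pool += (3, 3) = (8, 6)
  proc-D needs (0, 0) <= (8, 6) -> finishes; pool += (1, 1) = (9, 7)
  proc-H needs (0, 3) <= (9, 7) -> finishes; pool += (2, 1) = (11, 8)
  proc-I needs (3, 8) <= (11, 8) -> finishes; pool += (2, 1) = (13, 9)


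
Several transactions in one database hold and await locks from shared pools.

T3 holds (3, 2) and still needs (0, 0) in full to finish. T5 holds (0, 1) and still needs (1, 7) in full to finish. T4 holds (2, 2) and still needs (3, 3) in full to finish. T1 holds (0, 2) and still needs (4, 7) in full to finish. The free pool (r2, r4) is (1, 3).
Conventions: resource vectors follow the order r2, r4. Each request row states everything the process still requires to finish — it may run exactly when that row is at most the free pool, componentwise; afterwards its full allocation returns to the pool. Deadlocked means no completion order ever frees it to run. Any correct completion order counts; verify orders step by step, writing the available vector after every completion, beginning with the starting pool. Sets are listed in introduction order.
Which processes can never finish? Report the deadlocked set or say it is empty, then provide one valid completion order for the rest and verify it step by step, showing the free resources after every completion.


No process is deadlocked.
Key observation: T3 leads a chain of completions in which each release enables another process.
One completion order for the rest: T3, T4, T1, T5. Verifying each step:
  pool = (1, 3)
  run T3 (needs (0, 0), free (1, 3)); after release of (3, 2) the pool is (4, 5)
  run T4 (needs (3, 3), free (4, 5)); after release of (2, 2) the pool is (6, 7)
  run T1 (needs (4, 7), free (6, 7)); after release of (0, 2) the pool is (6, 9)
  run T5 (needs (1, 7), free (6, 9)); after release of (0, 1) the pool is (6, 10)


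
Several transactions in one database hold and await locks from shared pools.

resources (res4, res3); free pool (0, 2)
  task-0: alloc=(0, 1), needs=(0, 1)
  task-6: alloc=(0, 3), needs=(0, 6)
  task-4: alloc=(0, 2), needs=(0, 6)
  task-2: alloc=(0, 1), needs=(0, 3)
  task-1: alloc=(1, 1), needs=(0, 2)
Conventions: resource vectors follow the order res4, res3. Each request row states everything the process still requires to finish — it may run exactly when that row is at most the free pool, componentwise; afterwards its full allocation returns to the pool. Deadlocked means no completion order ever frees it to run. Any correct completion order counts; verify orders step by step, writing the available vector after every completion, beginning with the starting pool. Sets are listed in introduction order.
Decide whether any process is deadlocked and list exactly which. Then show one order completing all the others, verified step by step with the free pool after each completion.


The deadlocked set is task-6 and task-4.
Key observation: no order helps: past task-1, task-2, task-0, the free pool tops out at (1, 5), below what each blocked process needs in res3.
A valid finishing order for the others: task-1, task-2, task-0. Walking it through:
  pool = (0, 2)
  task-1 needs (0, 2) <= (0, 2) -> finishes; pool += (1, 1) = (1, 3)
  task-2 needs (0, 3) <= (1, 3) -> finishes; pool += (0, 1) = (1, 4)
  task-0 needs (0, 1) <= (1, 4) -> finishes; pool += (0, 1) = (1, 5)
The blocked processes can never fit:
  task-6 still needs (0, 6) but only (1, 5) is free — short on res3
  task-4 still needs (0, 6) but only (1, 5) is free — short on res3


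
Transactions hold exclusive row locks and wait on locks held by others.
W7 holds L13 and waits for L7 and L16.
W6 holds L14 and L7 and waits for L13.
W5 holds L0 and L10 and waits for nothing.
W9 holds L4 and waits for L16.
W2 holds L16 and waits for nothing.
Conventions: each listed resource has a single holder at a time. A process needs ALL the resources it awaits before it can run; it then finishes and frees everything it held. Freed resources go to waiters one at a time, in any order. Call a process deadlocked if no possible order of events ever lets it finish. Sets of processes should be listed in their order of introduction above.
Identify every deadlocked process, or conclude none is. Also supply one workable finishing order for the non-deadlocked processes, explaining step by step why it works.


Deadlocked: W7 and W6.
Key observation: the waits loop around W7 -> W6 -> W7 with no way out; no other process is dragged down with it.
One completion order for the rest: W2, W9, W5.
Check, step by step:
  W2 waits on nothing -> runs at once and releases L16
  W9: everything it awaited (L16) is free; runs, freeing L4
  W5 waits on nothing -> runs at once and releases L0 and L10


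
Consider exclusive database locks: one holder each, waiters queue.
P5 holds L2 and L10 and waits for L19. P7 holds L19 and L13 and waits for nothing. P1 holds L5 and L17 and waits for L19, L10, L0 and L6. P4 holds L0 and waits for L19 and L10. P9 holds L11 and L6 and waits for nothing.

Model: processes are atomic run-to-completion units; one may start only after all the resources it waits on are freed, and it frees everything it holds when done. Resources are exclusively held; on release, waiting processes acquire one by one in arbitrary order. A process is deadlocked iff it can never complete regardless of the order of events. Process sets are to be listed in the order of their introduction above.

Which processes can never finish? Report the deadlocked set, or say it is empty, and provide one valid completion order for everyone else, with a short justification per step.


The deadlocked set is empty.
Key observation: no waiting chain loops back on itself — every chain ends at a process that waits on nothing, so everyone eventually runs.
The rest can finish in the order P9, P7, P5, P4, P1.
Walking it through:
  P9: no waits; runs immediately, freeing L11 and L6
  P7: no waits; runs immediately, freeing L19 and L13
  run P5 (all its waits — L19 — are resolved); releases L2 and L10
  run P4 (all its waits — L19 and L10 — are resolved); releases L0
  run P1 (all its waits — L19, L10, L0 and L6 — are resolved); releases L5 and L17


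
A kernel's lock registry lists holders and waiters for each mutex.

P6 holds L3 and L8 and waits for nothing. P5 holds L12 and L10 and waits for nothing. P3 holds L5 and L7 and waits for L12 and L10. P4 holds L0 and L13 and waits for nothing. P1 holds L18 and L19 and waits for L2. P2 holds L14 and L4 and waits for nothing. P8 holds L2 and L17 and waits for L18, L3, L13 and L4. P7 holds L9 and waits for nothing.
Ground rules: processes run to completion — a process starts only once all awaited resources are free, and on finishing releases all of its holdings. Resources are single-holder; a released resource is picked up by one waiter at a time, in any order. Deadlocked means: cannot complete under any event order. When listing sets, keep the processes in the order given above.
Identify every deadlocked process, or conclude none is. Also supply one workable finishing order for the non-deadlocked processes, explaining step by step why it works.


Deadlocked: P1 and P8.
Key observation: the knot is the closed ring of waits P1 -> P8 -> P1; no other process is dragged down with it.
A valid finishing order for the others: P6, P2, P5, P4, P3, P7.
Step-by-step check:
  P6 waits on nothing -> runs at once and releases L3 and L8
  P2 waits on nothing -> runs at once and releases L14 and L4
  P5 waits on nothing -> runs at once and releases L12 and L10
  P4 waits on nothing -> runs at once and releases L0 and L13
  P3: everything it awaited (L12 and L10) is free; runs, freeing L5 and L7
  P7 waits on nothing -> runs at once and releases L9


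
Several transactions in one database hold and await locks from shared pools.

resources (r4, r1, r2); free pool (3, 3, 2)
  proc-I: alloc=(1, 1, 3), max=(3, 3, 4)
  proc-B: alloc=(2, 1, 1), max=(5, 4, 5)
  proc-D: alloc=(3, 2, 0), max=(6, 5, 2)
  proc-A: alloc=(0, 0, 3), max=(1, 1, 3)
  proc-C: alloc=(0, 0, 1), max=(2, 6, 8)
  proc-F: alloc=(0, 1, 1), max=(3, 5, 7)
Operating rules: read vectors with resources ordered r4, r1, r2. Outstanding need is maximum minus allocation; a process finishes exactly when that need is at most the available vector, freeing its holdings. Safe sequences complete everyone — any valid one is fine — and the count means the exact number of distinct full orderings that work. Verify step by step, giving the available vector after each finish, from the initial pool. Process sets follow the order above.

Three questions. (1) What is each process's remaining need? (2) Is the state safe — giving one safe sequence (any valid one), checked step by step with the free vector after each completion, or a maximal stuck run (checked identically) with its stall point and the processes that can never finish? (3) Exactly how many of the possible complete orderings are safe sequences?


(1) Remaining need (order r4, r1, r2):
  proc-I: (2, 2, 1)
  proc-B: (3, 3, 4)
  proc-D: (3, 3, 2)
  proc-A: (1, 1, 0)
  proc-C: (2, 6, 7)
  proc-F: (3, 4, 6)
(2) SAFE, for example via the order proc-A, proc-I, proc-D, proc-F, proc-C, proc-B.
Key observation: nothing binds to the last unit here — the tightest requested-resource margin is 1, first seen at proc-I ((2, 2, 1) against (3, 3, 5)).
Walking it through:
  pool = (3, 3, 2)
  run proc-A (needs (1, 1, 0), free (3, 3, 2)); after release of (0, 0, 3) the pool is (3, 3, 5)
  run proc-I (needs (2, 2, 1), free (3, 3, 5)); after release of (1, 1, 3) the pool is (4, 4, 8)
  run proc-D (needs (3, 3, 2), free (4, 4, 8)); after release of (3, 2, 0) the pool is (7, 6, 8)
  run proc-F (needs (3, 4, 6), free (7, 6, 8)); after release of (0, 1, 1) the pool is (7, 7, 9)
  run proc-C (needs (2, 6, 7), free (7, 7, 9)); after release of (0, 0, 1) the pool is (7, 7, 10)
  run proc-B (needs (3, 3, 4), free (7, 7, 10)); after release of (2, 1, 1) the pool is (9, 8, 11)
(3) The exact count: 94 of the possible complete orderings are safe sequences.


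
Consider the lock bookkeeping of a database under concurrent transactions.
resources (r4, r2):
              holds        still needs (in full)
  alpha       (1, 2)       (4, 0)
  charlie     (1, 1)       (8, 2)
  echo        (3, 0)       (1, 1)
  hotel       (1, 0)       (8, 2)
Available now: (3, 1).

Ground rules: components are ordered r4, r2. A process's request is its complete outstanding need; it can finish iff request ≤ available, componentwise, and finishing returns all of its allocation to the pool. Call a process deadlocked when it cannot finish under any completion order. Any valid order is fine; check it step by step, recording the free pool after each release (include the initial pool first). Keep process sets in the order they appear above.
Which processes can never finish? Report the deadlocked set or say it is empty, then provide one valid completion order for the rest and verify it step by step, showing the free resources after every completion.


The deadlocked set is charlie and hotel.
Key observation: after echo, alpha complete, (7, 3) is the best the pool ever gets, yet each leftover process wants more r4.
A valid finishing order for the others: echo, alpha. Verifying each step:
  pool = (3, 1)
  echo needs (1, 1) <= (3, 1) -> finishes; pool += (3, 0) = (6, 1)
  alpha needs (4, 0) <= (6, 1) -> finishes; pool += (1, 2) = (7, 3)
The stuck group stays short no matter what:
  charlie cannot run: need (8, 2) vs free (7, 3) (insufficient r4)
  hotel cannot run: need (8, 2) vs free (7, 3) (insufficient r4)


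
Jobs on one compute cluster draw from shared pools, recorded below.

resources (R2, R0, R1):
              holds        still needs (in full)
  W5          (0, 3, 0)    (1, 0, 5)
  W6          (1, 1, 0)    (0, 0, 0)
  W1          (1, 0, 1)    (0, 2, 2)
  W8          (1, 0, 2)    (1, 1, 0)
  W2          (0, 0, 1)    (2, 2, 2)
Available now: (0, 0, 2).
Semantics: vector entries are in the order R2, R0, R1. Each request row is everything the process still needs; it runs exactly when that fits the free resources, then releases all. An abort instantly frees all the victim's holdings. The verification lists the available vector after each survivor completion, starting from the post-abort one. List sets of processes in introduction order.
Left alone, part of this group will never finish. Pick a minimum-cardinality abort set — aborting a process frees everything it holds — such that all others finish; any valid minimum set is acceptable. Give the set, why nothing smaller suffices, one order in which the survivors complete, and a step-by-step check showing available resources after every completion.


The answer: abort W2.
Key observation: the deadlocked W5 becomes finishable only because W2 released (0, 0, 1); it completes at step 3 below.
Why nothing smaller works: aborting no one leaves the state deadlocked as given.
Survivors finish in the order: W6, W8, W5, W1. Walking it through (pool after the aborts first):
  pool = (0, 0, 3)
  run W6 (needs (0, 0, 0), free (0, 0, 3)); after release of (1, 1, 0) the pool is (1, 1, 3)
  run W8 (needs (1, 1, 0), free (1, 1, 3)); after release of (1, 0, 2) the pool is (2, 1, 5)
  run W5 (needs (1, 0, 5), free (2, 1, 5)); after release of (0, 3, 0) the pool is (2, 4, 5)
  run W1 (needs (0, 2, 2), free (2, 4, 5)); after release of (1, 0, 1) the pool is (3, 4, 6)


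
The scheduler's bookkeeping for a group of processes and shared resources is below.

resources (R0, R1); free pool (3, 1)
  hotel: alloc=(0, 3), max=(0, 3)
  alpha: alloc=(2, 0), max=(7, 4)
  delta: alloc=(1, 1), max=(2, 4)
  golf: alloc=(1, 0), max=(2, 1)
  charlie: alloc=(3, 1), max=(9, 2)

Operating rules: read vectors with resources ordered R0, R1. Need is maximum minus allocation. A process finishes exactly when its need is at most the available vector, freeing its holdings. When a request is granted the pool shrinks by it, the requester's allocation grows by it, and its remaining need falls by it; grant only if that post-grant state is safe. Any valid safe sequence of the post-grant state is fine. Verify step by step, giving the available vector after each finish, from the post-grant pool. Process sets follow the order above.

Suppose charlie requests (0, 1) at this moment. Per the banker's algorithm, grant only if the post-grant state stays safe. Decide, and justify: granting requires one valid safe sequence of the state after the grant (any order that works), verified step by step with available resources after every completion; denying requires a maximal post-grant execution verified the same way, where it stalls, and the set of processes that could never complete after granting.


GRANT. The post-grant state is safe; one safe sequence: hotel, delta, golf, alpha, charlie.
Key observation: the transfer keeps a workable pool ((3, 0)); hotel starts the safe sequence.
Check on the post-grant state, step by step:
  pool = (3, 0)
  run hotel (needs (0, 0), free (3, 0)); after release of (0, 3) the pool is (3, 3)
  run delta (needs (1, 3), free (3, 3)); after release of (1, 1) the pool is (4, 4)
  run golf (needs (1, 1), free (4, 4)); after release of (1, 0) the pool is (5, 4)
  run alpha (needs (5, 4), free (5, 4)); after release of (2, 0) the pool is (7, 4)
  run charlie (needs (6, 0), free (7, 4)); after release of (3, 2) the pool is (10, 6)


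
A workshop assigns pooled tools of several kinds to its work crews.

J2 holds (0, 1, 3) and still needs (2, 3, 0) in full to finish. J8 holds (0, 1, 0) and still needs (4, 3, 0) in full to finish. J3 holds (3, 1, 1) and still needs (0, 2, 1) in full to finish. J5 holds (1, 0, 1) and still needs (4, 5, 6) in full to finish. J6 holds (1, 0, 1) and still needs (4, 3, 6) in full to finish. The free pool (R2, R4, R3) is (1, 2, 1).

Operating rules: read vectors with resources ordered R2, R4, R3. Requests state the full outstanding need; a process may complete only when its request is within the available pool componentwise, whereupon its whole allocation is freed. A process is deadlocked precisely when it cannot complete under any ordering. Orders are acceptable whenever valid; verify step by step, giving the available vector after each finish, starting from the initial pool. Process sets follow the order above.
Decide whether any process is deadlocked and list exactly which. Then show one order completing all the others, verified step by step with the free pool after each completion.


Deadlocked set: J5 and J6.
Key observation: J3, J8, J2 can finish, but then (4, 5, 5) is all there is, and the blocked group's R3 demands exceed it.
The rest can finish in the order J3, J8, J2. Check, step by step:
  pool = (1, 2, 1)
  run J3 (needs (0, 2, 1), free (1, 2, 1)); after release of (3, 1, 1) the pool is (4, 3, 2)
  run J8 (needs (4, 3, 0), free (4, 3, 2)); after release of (0, 1, 0) the pool is (4, 4, 2)
  run J2 (needs (2, 3, 0), free (4, 4, 2)); after release of (0, 1, 3) the pool is (4, 5, 5)
None of the blocked processes ever fits:
  J5 still needs (4, 5, 6) but only (4, 5, 5) is free — short on R3
  J6 still needs (4, 3, 6) but only (4, 5, 5) is free — short on R3


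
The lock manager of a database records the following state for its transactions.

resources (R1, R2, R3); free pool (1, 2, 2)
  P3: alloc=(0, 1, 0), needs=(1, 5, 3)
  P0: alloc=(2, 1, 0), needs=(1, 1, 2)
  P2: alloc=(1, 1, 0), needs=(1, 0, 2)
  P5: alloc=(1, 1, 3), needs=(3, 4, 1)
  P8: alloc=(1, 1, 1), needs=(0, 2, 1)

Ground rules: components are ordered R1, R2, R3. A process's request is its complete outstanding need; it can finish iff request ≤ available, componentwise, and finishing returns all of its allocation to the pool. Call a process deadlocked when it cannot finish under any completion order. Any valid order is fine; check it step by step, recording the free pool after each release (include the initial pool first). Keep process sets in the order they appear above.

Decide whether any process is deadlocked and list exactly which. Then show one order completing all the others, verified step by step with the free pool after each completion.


Nothing here is deadlocked.
Key observation: P2 fits the free pool immediately, and its release cascades until everyone finishes.
A valid finishing order for the others: P2, P8, P5, P0, P3. Check, step by step:
  pool = (1, 2, 2)
  P2: need (1, 0, 2) fits (1, 2, 2); releases (1, 1, 0), pool now (2, 3, 2)
  P8: need (0, 2, 1) fits (2, 3, 2); releases (1, 1, 1), pool now (3, 4, 3)
  P5: need (3, 4, 1) fits (3, 4, 3); releases (1, 1, 3), pool now (4, 5, 6)
  P0: need (1, 1, 2) fits (4, 5, 6); releases (2, 1, 0), pool now (6, 6, 6)
  P3: need (1, 5, 3) fits (6, 6, 6); releases (0, 1, 0), pool now (6, 7, 6)


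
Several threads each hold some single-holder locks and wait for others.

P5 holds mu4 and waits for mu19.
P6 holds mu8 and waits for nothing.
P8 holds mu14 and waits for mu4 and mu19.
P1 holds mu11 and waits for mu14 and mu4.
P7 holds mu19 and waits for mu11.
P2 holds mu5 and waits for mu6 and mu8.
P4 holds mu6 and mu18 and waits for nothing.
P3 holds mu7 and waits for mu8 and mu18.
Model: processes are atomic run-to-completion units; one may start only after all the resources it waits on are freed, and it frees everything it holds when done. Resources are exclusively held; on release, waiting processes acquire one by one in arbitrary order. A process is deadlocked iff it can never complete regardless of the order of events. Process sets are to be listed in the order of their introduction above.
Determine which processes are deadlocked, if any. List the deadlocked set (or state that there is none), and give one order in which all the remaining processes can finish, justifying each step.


Deadlocked set: P5, P8, P1 and P7.
Key observation: along P5 -> P7 -> P1 -> P5, each member waits on what the next one holds — a deadlock; P8 is caught in further circular waits.
The rest can finish in the order P6, P4, P3, P2.
Check, step by step:
  P6: no waits; runs immediately, freeing mu8
  P4: no waits; runs immediately, freeing mu6 and mu18
  run P3 (all its waits — mu8 and mu18 — are resolved); releases mu7
  run P2 (all its waits — mu6 and mu8 — are resolved); releases mu5


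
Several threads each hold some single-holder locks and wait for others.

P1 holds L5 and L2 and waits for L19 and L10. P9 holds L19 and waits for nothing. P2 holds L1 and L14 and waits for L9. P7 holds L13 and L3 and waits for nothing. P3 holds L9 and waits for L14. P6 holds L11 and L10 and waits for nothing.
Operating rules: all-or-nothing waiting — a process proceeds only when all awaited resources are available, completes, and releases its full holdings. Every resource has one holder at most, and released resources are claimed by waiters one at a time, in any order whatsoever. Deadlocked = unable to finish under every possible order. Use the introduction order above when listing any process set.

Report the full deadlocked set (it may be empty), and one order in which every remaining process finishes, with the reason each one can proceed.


The deadlocked set is P2 and P3.
Key observation: the loop P2 -> P3 -> P2 blocks itself forever; no other process is dragged down with it.
A valid finishing order for the others: P7, P6, P9, P1.
Walking it through:
  P7 waits on nothing -> runs at once and releases L13 and L3
  P6 waits on nothing -> runs at once and releases L11 and L10
  P9 waits on nothing -> runs at once and releases L19
  P1: everything it awaited (L19 and L10) is free; runs, freeing L5 and L2


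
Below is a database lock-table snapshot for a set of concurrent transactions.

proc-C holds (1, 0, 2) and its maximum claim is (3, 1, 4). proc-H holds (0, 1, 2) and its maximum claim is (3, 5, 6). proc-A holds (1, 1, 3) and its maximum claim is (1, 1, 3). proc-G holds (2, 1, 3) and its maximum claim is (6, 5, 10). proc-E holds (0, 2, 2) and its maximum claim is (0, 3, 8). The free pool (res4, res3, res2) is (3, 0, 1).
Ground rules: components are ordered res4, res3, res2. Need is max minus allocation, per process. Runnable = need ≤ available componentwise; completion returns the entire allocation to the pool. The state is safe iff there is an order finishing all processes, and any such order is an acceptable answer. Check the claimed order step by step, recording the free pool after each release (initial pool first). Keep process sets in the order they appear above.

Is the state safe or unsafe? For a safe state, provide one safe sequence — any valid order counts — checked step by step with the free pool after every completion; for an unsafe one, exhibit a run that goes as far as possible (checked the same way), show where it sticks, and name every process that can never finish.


UNSAFE.
Key observation: after proc-A, proc-C, proc-E complete, (5, 3, 8) is the best the pool ever gets, yet each leftover process wants more res3.
The run proc-A, proc-C, proc-E cannot be extended any further. Check, step by step:
  pool = (3, 0, 1)
  run proc-A (needs (0, 0, 0), free (3, 0, 1)); after release of (1, 1, 3) the pool is (4, 1, 4)
  run proc-C (needs (2, 1, 2), free (4, 1, 4)); after release of (1, 0, 2) the pool is (5, 1, 6)
  run proc-E (needs (0, 1, 6), free (5, 1, 6)); after release of (0, 2, 2) the pool is (5, 3, 8)
  blocked: proc-H wants (3, 4, 4), pool (5, 3, 8) — not enough res3
  blocked: proc-G wants (4, 4, 7), pool (5, 3, 8) — not enough res3
Never able to finish: proc-H and proc-G.


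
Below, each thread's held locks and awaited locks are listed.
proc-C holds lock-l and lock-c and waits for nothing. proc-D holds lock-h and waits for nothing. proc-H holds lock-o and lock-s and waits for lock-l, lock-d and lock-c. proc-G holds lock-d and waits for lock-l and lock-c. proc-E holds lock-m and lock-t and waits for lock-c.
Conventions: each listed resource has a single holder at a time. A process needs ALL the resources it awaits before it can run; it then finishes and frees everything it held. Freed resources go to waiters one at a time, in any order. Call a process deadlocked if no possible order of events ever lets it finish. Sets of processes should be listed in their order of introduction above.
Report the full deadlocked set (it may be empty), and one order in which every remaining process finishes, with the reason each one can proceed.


No process is deadlocked.
Key observation: no waiting chain loops back on itself — every chain ends at a process that waits on nothing, so everyone eventually runs.
A valid finishing order for the others: proc-C, proc-E, proc-G, proc-D, proc-H.
Step-by-step check:
  run proc-C (it waits on nothing); releases lock-l and lock-c
  proc-E waits on lock-c — all released -> runs and releases lock-m and lock-t
  proc-G waits on lock-l and lock-c — all released -> runs and releases lock-d
  run proc-D (it waits on nothing); releases lock-h
  proc-H waits on lock-l, lock-d and lock-c — all released -> runs and releases lock-o and lock-s
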